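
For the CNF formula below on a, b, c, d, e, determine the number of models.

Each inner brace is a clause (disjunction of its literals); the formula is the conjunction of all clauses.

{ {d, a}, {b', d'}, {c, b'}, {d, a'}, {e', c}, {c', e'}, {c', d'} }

2

There are 2^5 = 32 truth assignments over (a, b, c, d, e).
Split on e. With e = 1, the clauses containing e are satisfied and e' drops from the rest; 0 of the 2^4 = 16 assignments to the other variables satisfy what remains.
With e = 0, by the same count on the reduced clause set, 2 assignments work.
(One model: a=F, b=F, c=F, d=T, e=F.)
Total: 0 + 2 = 2.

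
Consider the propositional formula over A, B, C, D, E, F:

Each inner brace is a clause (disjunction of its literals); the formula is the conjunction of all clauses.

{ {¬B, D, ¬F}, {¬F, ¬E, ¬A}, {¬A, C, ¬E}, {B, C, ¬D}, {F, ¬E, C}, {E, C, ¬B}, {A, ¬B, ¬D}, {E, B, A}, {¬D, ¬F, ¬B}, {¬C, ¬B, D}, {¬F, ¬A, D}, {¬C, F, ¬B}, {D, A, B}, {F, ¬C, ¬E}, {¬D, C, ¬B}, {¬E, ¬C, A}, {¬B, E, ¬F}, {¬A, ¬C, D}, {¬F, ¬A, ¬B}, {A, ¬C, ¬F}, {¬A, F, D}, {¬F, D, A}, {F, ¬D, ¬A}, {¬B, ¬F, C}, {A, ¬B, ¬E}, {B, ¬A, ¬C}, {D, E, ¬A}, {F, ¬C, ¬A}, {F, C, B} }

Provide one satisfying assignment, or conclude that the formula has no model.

UNSATISFIABLE

Try B = False.
Try C = True.
The clause (¬A) is unit, so A = False.
The clause (E) is unit, so E = True.
That conflicts with the unit clause (¬E).
Backtrack on C: now try C = False.
The clause (¬D) is unit, so D = False.
The clause (A) is unit, so A = True.
The clause (¬E) is unit, so E = False.
That conflicts with the unit clause (E).
Neither C = True nor C = False works.
Backtrack on B: now try B = True.
Try D = True.
The clause (A) is unit, so A = True.
The clause (¬F) is unit, so F = False.
That conflicts with the unit clause (F).
Backtrack on D: now try D = False.
The clause (¬F) is unit, so F = False.
The clause (¬C) is unit, so C = False.
The clause (¬E) is unit, so E = False.
That conflicts with the unit clause (E).
Neither D = True nor D = False works.
Neither B = True nor B = False works.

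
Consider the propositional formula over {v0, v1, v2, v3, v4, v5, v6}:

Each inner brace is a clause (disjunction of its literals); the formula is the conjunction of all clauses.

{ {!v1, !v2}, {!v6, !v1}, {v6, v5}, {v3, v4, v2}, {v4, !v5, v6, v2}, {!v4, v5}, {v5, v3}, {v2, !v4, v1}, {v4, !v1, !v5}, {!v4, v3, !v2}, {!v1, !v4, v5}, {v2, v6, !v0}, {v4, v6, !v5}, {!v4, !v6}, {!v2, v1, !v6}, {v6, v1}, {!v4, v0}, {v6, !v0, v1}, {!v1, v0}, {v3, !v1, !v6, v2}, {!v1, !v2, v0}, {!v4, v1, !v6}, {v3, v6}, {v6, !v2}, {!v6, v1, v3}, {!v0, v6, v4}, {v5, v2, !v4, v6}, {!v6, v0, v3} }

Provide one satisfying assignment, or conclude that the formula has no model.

v0 ↦ true; v1 ↦ false; v2 ↦ false; v3 ↦ true; v4 ↦ false; v5 ↦ false; v6 ↦ true

Suppose v1 = false.
Unit clause (v6) forces v6 = true.
Unit clause (!v4) forces v4 = false.
Unit clause (!v2) forces v2 = false.
Unit clause (v3) forces v3 = true.
Every clause is now satisfied; v0, v5 are unconstrained.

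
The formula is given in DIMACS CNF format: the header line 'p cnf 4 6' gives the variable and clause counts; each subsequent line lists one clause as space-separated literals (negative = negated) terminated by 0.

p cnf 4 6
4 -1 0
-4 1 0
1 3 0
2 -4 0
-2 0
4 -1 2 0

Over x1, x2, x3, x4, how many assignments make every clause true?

There are 2^4 = 16 truth assignments over (x1, x2, x3, x4).
Check each against the 6 clauses (columns in the order x1, x2, x3, x4):
  F F F F  ✗ fails (x1 ∨ x3)
  F F F T  ✗ fails (¬x4 ∨ x1)
  F F T F  ✓ satisfies all
  F F T T  ✗ fails (¬x4 ∨ x1)
  F T F F  ✗ fails (x1 ∨ x3)
  F T F T  ✗ fails (¬x4 ∨ x1)
  F T T F  ✗ fails (¬x2)
  F T T T  ✗ fails (¬x4 ∨ x1)
  T F F F  ✗ fails (x4 ∨ ¬x1)
  T F F T  ✗ fails (x2 ∨ ¬x4)
  T F T F  ✗ fails (x4 ∨ ¬x1)
  T F T T  ✗ fails (x2 ∨ ¬x4)
  T T F F  ✗ fails (x4 ∨ ¬x1)
  T T F T  ✗ fails (¬x2)
  T T T F  ✗ fails (x4 ∨ ¬x1)
  T T T T  ✗ fails (¬x2)
1 of the 16 rows is a model.

1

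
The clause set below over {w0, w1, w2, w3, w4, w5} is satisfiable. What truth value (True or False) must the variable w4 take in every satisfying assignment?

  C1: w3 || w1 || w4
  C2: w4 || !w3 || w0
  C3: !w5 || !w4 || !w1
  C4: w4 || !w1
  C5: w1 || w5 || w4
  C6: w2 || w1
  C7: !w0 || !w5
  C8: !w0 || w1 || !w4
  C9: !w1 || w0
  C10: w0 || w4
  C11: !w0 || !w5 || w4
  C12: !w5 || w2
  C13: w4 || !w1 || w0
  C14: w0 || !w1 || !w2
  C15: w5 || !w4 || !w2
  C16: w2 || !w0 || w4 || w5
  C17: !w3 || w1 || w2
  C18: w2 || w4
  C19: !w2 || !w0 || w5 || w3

True

Suppose w4 = false.
Unit clause (!w1) forces w1 = false.
Unit clause (w3) forces w3 = true.
Unit clause (w0) forces w0 = true.
Unit clause (w5) forces w5 = true.
That conflicts with the unit clause (!w5).
So every satisfying assignment has w4 = True.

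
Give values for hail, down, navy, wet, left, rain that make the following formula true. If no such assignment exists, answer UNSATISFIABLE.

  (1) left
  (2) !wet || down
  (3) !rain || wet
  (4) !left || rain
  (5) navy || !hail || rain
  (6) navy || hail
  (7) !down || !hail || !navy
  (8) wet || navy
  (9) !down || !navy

hail: true, down: true, navy: false, wet: true, left: true, rain: true

Unit clause (left) forces left = true.
Unit clause (rain) forces rain = true.
Unit clause (wet) forces wet = true.
Unit clause (down) forces down = true.
Unit clause (!navy) forces navy = false.
Unit clause (hail) forces hail = true.
This assignment satisfies each clause.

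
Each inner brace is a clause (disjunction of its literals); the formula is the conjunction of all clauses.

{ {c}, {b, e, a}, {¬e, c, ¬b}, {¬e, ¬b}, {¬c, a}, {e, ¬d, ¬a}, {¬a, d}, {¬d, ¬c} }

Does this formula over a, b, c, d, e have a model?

The clause (c) is unit, so c = True.
The clause (a) is unit, so a = True.
The clause (d) is unit, so d = True.
That conflicts with the unit clause (¬d).
No assignment satisfies every clause.

Unsatisfiable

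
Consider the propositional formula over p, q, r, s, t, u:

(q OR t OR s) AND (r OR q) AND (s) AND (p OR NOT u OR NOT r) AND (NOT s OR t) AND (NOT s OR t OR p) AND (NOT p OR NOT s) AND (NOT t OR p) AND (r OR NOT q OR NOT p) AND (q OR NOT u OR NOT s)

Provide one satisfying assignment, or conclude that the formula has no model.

(s) alone gives s = true.
(t) alone gives t = true.
(NOT p) alone gives p = false.
That conflicts with the unit clause (p).

UNSATISFIABLE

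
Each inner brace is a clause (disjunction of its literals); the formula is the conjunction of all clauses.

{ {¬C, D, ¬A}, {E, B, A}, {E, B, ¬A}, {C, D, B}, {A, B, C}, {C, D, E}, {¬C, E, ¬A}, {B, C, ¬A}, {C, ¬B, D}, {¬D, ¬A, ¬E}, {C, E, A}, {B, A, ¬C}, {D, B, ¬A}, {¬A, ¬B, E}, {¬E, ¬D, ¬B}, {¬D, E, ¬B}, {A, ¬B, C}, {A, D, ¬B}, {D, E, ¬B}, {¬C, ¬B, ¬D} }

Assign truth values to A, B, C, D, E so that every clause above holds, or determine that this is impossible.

Suppose C = False.
Suppose D = True.
Suppose A = True.
From the singleton clause (B), B = True.
From the singleton clause (¬E), E = False.
That conflicts with the unit clause (E).
So A must be the other value — set A = False.
From the singleton clause (B), B = True.
That conflicts with the unit clause (¬B).
Both values of A lead to a conflict.
So D must be the other value — set D = False.
From the singleton clause (B), B = True.
That conflicts with the unit clause (¬B).
Both values of D lead to a conflict.
So C must be the other value — set C = True.
Suppose D = True.
From the singleton clause (¬B), B = False.
From the singleton clause (A), A = True.
From the singleton clause (E), E = True.
That conflicts with the unit clause (¬E).
So D must be the other value — set D = False.
From the singleton clause (¬A), A = False.
From the singleton clause (B), B = True.
That conflicts with the unit clause (¬B).
Both values of D lead to a conflict.
Both values of C lead to a conflict.

UNSATISFIABLE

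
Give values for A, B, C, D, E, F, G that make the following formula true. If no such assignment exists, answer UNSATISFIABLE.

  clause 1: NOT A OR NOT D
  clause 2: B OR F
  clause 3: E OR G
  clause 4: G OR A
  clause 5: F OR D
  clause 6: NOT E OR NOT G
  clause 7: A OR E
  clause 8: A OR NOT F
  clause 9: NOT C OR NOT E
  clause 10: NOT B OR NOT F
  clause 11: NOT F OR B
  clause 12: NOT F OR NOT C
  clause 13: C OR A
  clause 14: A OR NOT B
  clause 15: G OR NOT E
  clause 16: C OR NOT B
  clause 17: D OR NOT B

Case A = false:
The clause (G) is unit, so G = true.
The clause (NOT E) is unit, so E = false.
But (E) is also a unit clause — contradiction.
So A must be the other value — set A = true.
The clause (NOT D) is unit, so D = false.
The clause (F) is unit, so F = true.
The clause (NOT B) is unit, so B = false.
But (B) is also a unit clause — contradiction.
Neither A = true nor A = false works.

UNSATISFIABLE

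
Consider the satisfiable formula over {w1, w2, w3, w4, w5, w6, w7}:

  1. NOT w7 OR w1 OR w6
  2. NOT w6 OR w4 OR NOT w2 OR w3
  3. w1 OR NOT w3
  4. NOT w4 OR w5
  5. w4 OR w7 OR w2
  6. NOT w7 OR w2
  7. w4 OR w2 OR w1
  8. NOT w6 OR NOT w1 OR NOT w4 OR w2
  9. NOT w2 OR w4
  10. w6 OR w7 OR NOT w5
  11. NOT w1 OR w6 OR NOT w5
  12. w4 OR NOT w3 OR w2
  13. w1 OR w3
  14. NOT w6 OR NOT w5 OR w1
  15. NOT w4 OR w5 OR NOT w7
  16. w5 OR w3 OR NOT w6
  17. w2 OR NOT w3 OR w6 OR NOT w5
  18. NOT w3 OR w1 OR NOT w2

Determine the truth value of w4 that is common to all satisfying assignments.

Suppose w4 = false.
(NOT w2) alone gives w2 = false.
(w7) alone gives w7 = true.
But (NOT w7) is also a unit clause — contradiction.
So every satisfying assignment has w4 = True.

True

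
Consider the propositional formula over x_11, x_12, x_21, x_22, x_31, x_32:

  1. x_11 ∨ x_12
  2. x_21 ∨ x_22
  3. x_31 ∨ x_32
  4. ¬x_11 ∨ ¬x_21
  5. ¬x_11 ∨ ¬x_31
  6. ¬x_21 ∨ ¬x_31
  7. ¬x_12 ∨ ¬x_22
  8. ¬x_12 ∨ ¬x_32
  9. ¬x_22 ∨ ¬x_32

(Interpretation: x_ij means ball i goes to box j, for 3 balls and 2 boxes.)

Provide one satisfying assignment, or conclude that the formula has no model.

UNSATISFIABLE

Suppose x_11 = True.
Unit clause (¬x_21) forces x_21 = False.
Unit clause (x_22) forces x_22 = True.
Unit clause (¬x_31) forces x_31 = False.
Unit clause (x_32) forces x_32 = True.
Now (¬x_32) is unsatisfied and unit — conflict.
Backtrack on x_11: now try x_11 = False.
Unit clause (x_12) forces x_12 = True.
Unit clause (¬x_22) forces x_22 = False.
Unit clause (x_21) forces x_21 = True.
Unit clause (¬x_31) forces x_31 = False.
Unit clause (x_32) forces x_32 = True.
Now (¬x_32) is unsatisfied and unit — conflict.
Neither x_11 = True nor x_11 = False works.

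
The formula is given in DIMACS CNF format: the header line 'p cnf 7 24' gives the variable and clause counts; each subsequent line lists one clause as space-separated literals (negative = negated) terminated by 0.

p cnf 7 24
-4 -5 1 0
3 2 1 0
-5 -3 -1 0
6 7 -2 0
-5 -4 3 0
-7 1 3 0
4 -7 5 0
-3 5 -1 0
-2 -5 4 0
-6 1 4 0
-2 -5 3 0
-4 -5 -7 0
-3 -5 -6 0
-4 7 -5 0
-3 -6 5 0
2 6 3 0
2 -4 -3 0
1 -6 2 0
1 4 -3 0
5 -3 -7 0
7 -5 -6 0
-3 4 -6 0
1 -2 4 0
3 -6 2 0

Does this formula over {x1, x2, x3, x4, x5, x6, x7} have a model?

Yes

Case x4 = True:
Case x5 = False:
Case x3 = False:
Case x2 = True:
Case x6 = True:
Case x7 = False:
All clauses hold; x1 can take either value.
A satisfying assignment: x1: False, x2: True, x3: False, x4: True, x5: False, x6: True, x7: False.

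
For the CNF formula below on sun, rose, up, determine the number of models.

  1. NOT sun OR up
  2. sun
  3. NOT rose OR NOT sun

There are 2^3 = 8 truth assignments over (sun, rose, up).
Split on sun. With sun = true, the clauses containing sun are satisfied and NOT sun drops from the rest; 1 of the 2^2 = 4 assignments to the other variables satisfy what remains.
With sun = false, by the same count on the reduced clause set, 0 assignments work.
Total: 1 + 0 = 1.

1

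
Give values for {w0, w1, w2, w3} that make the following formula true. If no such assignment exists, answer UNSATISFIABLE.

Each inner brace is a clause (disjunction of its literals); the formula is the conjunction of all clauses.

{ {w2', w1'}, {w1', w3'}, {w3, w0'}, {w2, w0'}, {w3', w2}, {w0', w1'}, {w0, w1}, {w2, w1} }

w0: 1; w1: 0; w2: 1; w3: 1

Branch on w2: set w2 = 1.
(w1') alone gives w1 = 0.
(w0) alone gives w0 = 1.
(w3) alone gives w3 = 1.
This assignment satisfies each clause.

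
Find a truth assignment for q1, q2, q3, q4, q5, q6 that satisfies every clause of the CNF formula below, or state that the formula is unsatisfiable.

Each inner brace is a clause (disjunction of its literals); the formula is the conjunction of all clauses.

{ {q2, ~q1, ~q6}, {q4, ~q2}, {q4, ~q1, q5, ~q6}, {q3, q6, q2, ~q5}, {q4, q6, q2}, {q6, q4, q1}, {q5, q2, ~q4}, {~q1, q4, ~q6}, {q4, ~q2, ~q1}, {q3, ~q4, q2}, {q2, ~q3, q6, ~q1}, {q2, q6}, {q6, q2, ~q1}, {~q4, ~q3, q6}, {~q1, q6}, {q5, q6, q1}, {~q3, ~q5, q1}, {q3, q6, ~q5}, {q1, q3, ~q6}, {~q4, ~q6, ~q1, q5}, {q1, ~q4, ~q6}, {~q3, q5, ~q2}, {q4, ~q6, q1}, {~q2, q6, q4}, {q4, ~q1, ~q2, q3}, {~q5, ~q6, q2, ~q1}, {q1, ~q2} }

q1: 1; q2: 1; q3: 1; q4: 1; q5: 1; q6: 1

Branch on q4: set q4 = 1.
Branch on q5: set q5 = 1.
Branch on q3: set q3 = 1.
From the singleton clause (q6), q6 = 1.
From the singleton clause (q1), q1 = 1.
From the singleton clause (q2), q2 = 1.
Every clause now holds.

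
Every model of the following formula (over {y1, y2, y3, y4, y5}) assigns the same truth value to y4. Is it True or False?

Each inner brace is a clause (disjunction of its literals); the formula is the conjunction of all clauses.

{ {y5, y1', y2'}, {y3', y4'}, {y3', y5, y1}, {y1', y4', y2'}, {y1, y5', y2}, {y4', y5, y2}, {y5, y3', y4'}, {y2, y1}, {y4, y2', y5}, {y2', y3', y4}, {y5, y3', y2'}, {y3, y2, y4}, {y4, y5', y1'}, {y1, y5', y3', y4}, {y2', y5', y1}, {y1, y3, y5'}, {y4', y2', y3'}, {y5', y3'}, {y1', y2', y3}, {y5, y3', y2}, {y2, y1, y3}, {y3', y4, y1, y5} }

Suppose y4 = 0.
Branch on y2: set y2 = 1.
Unit clause (y5) forces y5 = 1.
Unit clause (y3') forces y3 = 0.
Unit clause (y1') forces y1 = 0.
Now (y1) is unsatisfied and unit — conflict.
That branch fails; take y2 = 0 instead.
Unit clause (y1) forces y1 = 1.
Unit clause (y3) forces y3 = 1.
Unit clause (y5') forces y5 = 0.
Now (y5) is unsatisfied and unit — conflict.
Both values of y2 lead to a conflict.
So every satisfying assignment has y4 = True.

True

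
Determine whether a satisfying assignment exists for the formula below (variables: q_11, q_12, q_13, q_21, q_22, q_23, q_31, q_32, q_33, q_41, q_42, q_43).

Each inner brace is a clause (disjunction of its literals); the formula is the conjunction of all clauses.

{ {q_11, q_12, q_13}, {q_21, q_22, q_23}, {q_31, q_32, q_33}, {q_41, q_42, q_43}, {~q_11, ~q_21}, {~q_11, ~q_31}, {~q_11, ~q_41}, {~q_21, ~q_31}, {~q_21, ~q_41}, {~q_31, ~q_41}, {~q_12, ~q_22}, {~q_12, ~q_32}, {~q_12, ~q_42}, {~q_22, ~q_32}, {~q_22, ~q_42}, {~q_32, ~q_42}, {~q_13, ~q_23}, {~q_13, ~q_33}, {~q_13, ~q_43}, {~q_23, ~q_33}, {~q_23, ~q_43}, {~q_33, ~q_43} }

Unsatisfiable

Suppose q_11 = 0.
Suppose q_12 = 1.
The clause (~q_22) is unit, so q_22 = 0.
The clause (~q_32) is unit, so q_32 = 0.
The clause (~q_42) is unit, so q_42 = 0.
Suppose q_21 = 1.
The clause (~q_31) is unit, so q_31 = 0.
The clause (q_33) is unit, so q_33 = 1.
The clause (~q_41) is unit, so q_41 = 0.
The clause (q_43) is unit, so q_43 = 1.
Now (~q_43) is unsatisfied and unit — conflict.
Undo q_21 and try q_21 = 0.
The clause (q_23) is unit, so q_23 = 1.
The clause (~q_13) is unit, so q_13 = 0.
The clause (~q_33) is unit, so q_33 = 0.
The clause (q_31) is unit, so q_31 = 1.
The clause (~q_41) is unit, so q_41 = 0.
The clause (q_43) is unit, so q_43 = 1.
Now (~q_43) is unsatisfied and unit — conflict.
Either choice for q_21 ends in contradiction.
Undo q_12 and try q_12 = 0.
The clause (q_13) is unit, so q_13 = 1.
The clause (~q_23) is unit, so q_23 = 0.
The clause (~q_33) is unit, so q_33 = 0.
The clause (~q_43) is unit, so q_43 = 0.
Suppose q_21 = 1.
The clause (~q_31) is unit, so q_31 = 0.
The clause (q_32) is unit, so q_32 = 1.
The clause (~q_41) is unit, so q_41 = 0.
The clause (q_42) is unit, so q_42 = 1.
Now (~q_42) is unsatisfied and unit — conflict.
Undo q_21 and try q_21 = 0.
The clause (q_22) is unit, so q_22 = 1.
The clause (~q_32) is unit, so q_32 = 0.
The clause (q_31) is unit, so q_31 = 1.
The clause (~q_41) is unit, so q_41 = 0.
The clause (q_42) is unit, so q_42 = 1.
Now (~q_42) is unsatisfied and unit — conflict.
Either choice for q_21 ends in contradiction.
Either choice for q_12 ends in contradiction.
Undo q_11 and try q_11 = 1.
The clause (~q_21) is unit, so q_21 = 0.
The clause (~q_31) is unit, so q_31 = 0.
The clause (~q_41) is unit, so q_41 = 0.
Suppose q_22 = 1.
The clause (~q_12) is unit, so q_12 = 0.
The clause (~q_32) is unit, so q_32 = 0.
The clause (q_33) is unit, so q_33 = 1.
The clause (~q_42) is unit, so q_42 = 0.
The clause (q_43) is unit, so q_43 = 1.
Now (~q_43) is unsatisfied and unit — conflict.
Undo q_22 and try q_22 = 0.
The clause (q_23) is unit, so q_23 = 1.
The clause (~q_13) is unit, so q_13 = 0.
The clause (~q_33) is unit, so q_33 = 0.
The clause (q_32) is unit, so q_32 = 1.
The clause (~q_12) is unit, so q_12 = 0.
The clause (~q_42) is unit, so q_42 = 0.
The clause (q_43) is unit, so q_43 = 1.
Now (~q_43) is unsatisfied and unit — conflict.
Either choice for q_22 ends in contradiction.
Either choice for q_11 ends in contradiction.
No assignment satisfies every clause.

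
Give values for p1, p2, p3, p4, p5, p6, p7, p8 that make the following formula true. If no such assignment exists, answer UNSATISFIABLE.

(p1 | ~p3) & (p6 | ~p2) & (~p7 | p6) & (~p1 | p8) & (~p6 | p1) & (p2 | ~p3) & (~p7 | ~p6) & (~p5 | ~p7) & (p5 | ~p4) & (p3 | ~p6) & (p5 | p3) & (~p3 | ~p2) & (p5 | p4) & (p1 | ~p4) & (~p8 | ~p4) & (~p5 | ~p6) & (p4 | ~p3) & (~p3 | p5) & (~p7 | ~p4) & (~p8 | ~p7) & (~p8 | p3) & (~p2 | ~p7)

p1: 0,  p2: 0,  p3: 0,  p4: 0,  p5: 1,  p6: 0,  p7: 0,  p8: 0

Case p1 = 0:
Unit clause (~p3) forces p3 = 0.
Unit clause (~p6) forces p6 = 0.
Unit clause (~p2) forces p2 = 0.
Unit clause (~p7) forces p7 = 0.
Unit clause (p5) forces p5 = 1.
Unit clause (~p4) forces p4 = 0.
Unit clause (~p8) forces p8 = 0.
All clauses are satisfied.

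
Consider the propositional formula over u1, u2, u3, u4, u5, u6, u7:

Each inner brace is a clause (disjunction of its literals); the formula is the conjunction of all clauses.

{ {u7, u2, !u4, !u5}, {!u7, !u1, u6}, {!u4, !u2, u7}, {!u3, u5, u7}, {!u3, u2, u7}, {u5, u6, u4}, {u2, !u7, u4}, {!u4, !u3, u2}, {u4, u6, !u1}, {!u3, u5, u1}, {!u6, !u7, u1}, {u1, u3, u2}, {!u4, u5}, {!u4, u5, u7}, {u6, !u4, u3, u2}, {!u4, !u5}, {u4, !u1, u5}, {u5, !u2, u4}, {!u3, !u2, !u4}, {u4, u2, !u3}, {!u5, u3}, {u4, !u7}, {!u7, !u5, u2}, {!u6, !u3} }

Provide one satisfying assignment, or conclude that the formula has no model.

u1: false, u2: true, u3: true, u4: false, u5: true, u6: false, u7: false

Case u4 = false:
(!u7) alone gives u7 = false.
Case u3 = true:
(u5) alone gives u5 = true.
(u2) alone gives u2 = true.
(!u6) alone gives u6 = false.
(!u1) alone gives u1 = false.
This assignment satisfies each clause.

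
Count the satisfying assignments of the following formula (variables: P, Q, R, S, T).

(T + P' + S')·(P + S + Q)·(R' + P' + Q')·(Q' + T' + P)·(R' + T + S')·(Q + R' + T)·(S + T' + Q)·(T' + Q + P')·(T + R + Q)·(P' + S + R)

There are 2^5 = 32 truth assignments over (P, Q, R, S, T).
Split on P. With P = 1, the clauses containing P are satisfied and P' drops from the rest; 1 of the 2^4 = 16 assignments to the other variables satisfy what remains.
With P = 0, by the same count on the reduced clause set, 5 assignments work.
(One model: P=F, Q=F, R=F, S=T, T=T.)
Total: 1 + 5 = 6.

6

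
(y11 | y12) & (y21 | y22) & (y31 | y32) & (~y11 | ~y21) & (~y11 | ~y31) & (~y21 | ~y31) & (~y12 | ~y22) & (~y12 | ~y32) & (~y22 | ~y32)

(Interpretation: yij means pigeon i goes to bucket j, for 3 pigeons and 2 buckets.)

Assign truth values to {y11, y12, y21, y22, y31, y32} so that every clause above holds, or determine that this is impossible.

Branch on y11: set y11 = 1.
(~y21) alone gives y21 = 0.
(y22) alone gives y22 = 1.
(~y31) alone gives y31 = 0.
(y32) alone gives y32 = 1.
But (~y32) is also a unit clause — contradiction.
Undo y11 and try y11 = 0.
(y12) alone gives y12 = 1.
(~y22) alone gives y22 = 0.
(y21) alone gives y21 = 1.
(~y31) alone gives y31 = 0.
(y32) alone gives y32 = 1.
But (~y32) is also a unit clause — contradiction.
Both values of y11 lead to a conflict.

UNSATISFIABLE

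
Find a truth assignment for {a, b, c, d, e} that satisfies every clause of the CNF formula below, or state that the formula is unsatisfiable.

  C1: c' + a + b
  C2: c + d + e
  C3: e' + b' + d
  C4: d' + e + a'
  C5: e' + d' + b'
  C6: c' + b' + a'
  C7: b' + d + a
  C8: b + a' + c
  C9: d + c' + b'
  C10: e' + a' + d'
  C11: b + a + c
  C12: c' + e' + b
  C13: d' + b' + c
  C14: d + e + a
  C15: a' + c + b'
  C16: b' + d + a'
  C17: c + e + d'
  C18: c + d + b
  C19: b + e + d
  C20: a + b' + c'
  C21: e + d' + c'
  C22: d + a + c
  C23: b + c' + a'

Try c = 0.
Try d = 1.
The clause (b') is unit, so b = 0.
The clause (a') is unit, so a = 0.
Now (a) is unsatisfied and unit — conflict.
So d must be the other value — set d = 0.
The clause (e) is unit, so e = 1.
The clause (b') is unit, so b = 0.
Now (b) is unsatisfied and unit — conflict.
Neither d = 1 nor d = 0 works.
So c must be the other value — set c = 1.
Try a = 1.
The clause (b') is unit, so b = 0.
Now (b) is unsatisfied and unit — conflict.
So a must be the other value — set a = 0.
The clause (b) is unit, so b = 1.
Now (b') is unsatisfied and unit — conflict.
Neither a = 1 nor a = 0 works.
Neither c = 1 nor c = 0 works.

UNSATISFIABLE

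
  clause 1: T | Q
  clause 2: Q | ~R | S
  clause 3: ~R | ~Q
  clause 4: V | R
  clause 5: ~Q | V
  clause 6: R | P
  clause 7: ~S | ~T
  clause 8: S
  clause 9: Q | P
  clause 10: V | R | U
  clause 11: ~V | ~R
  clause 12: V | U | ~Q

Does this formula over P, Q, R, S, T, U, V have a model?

From the singleton clause (S), S = 1.
From the singleton clause (~T), T = 0.
From the singleton clause (Q), Q = 1.
From the singleton clause (~R), R = 0.
From the singleton clause (V), V = 1.
From the singleton clause (P), P = 1.
Every clause is now satisfied; U is unconstrained.
A satisfying assignment: P ↦ 1, Q ↦ 1, R ↦ 0, S ↦ 1, T ↦ 0, U ↦ 0, V ↦ 1.

Yes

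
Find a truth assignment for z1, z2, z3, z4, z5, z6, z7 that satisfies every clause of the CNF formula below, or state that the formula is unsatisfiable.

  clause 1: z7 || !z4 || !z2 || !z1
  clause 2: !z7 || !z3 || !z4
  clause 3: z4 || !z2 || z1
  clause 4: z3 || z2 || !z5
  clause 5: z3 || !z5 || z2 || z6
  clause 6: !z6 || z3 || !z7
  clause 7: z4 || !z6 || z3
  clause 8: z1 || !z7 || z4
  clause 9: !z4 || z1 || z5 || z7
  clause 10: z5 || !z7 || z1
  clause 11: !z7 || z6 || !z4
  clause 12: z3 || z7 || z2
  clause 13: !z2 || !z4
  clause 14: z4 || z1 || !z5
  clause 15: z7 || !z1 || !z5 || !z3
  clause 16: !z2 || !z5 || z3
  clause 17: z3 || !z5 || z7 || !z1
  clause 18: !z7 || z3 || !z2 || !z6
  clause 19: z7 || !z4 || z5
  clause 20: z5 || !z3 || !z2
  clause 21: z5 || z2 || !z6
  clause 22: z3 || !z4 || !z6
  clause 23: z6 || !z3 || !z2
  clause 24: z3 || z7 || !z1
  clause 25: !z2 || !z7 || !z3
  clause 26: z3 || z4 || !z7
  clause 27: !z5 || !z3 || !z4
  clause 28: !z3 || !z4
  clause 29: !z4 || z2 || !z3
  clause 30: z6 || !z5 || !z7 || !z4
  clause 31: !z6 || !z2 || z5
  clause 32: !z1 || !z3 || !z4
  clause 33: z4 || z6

Suppose z2 = false.
Suppose z3 = true.
The clause (!z4) is unit, so z4 = false.
The clause (z6) is unit, so z6 = true.
The clause (z5) is unit, so z5 = true.
The clause (z1) is unit, so z1 = true.
The clause (z7) is unit, so z7 = true.
All clauses are satisfied.

z1: true; z2: false; z3: true; z4: false; z5: true; z6: true; z7: true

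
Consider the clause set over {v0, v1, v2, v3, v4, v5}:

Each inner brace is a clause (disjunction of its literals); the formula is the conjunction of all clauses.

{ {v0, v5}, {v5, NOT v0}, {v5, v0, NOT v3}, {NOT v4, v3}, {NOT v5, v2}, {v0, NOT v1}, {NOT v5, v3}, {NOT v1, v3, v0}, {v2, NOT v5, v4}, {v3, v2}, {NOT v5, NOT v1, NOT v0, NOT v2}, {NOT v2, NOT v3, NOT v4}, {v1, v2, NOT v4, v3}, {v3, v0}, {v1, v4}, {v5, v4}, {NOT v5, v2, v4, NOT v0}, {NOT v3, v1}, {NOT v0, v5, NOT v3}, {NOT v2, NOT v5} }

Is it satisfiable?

Suppose v0 = true.
The clause (v5) is unit, so v5 = true.
The clause (v2) is unit, so v2 = true.
That conflicts with the unit clause (NOT v2).
Undo v0 and try v0 = false.
The clause (v5) is unit, so v5 = true.
The clause (v2) is unit, so v2 = true.
That conflicts with the unit clause (NOT v2).
Either choice for v0 ends in contradiction.
No assignment satisfies every clause.

No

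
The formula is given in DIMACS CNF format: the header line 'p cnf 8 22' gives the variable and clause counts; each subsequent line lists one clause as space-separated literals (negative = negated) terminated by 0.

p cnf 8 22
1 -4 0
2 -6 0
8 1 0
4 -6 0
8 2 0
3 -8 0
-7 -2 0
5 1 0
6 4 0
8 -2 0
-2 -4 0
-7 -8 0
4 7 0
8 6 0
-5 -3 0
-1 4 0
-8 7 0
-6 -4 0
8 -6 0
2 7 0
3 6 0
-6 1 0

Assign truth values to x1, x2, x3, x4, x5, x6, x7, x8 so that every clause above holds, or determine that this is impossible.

Branch on x1: set x1 = True.
The clause (x4) is unit, so x4 = True.
The clause (¬x2) is unit, so x2 = False.
The clause (¬x6) is unit, so x6 = False.
The clause (x8) is unit, so x8 = True.
The clause (x3) is unit, so x3 = True.
The clause (¬x7) is unit, so x7 = False.
But (x7) is also a unit clause — contradiction.
So x1 must be the other value — set x1 = False.
The clause (¬x4) is unit, so x4 = False.
The clause (x8) is unit, so x8 = True.
The clause (¬x6) is unit, so x6 = False.
But (x6) is also a unit clause — contradiction.
Either choice for x1 ends in contradiction.

UNSATISFIABLE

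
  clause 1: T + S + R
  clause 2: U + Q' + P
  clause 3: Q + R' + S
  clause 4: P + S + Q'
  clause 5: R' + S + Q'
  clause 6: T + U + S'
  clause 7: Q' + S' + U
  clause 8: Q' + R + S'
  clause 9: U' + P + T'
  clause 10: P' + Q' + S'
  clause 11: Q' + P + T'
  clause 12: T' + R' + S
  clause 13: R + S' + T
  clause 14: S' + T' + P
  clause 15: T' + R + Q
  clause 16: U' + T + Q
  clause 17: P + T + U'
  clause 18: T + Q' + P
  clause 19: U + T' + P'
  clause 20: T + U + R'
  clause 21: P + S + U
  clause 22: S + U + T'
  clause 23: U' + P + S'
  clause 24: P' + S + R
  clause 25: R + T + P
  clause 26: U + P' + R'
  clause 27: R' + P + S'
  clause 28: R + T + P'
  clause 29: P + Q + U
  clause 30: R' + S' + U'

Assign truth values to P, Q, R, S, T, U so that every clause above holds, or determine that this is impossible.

UNSATISFIABLE

Suppose T = 1.
Suppose U = 0.
From the singleton clause (P'), P = 0.
From the singleton clause (Q'), Q = 0.
Now (Q) is unsatisfied and unit — conflict.
So U must be the other value — set U = 1.
From the singleton clause (P), P = 1.
Suppose Q = 0.
From the singleton clause (R), R = 1.
From the singleton clause (S), S = 1.
Now (S') is unsatisfied and unit — conflict.
So Q must be the other value — set Q = 1.
From the singleton clause (S'), S = 0.
From the singleton clause (R'), R = 0.
Now (R) is unsatisfied and unit — conflict.
Either choice for Q ends in contradiction.
Either choice for U ends in contradiction.
So T must be the other value — set T = 0.
Suppose S = 1.
From the singleton clause (U), U = 1.
From the singleton clause (R), R = 1.
Now (R') is unsatisfied and unit — conflict.
So S must be the other value — set S = 0.
From the singleton clause (R), R = 1.
From the singleton clause (Q), Q = 1.
Now (Q') is unsatisfied and unit — conflict.
Either choice for S ends in contradiction.
Either choice for T ends in contradiction.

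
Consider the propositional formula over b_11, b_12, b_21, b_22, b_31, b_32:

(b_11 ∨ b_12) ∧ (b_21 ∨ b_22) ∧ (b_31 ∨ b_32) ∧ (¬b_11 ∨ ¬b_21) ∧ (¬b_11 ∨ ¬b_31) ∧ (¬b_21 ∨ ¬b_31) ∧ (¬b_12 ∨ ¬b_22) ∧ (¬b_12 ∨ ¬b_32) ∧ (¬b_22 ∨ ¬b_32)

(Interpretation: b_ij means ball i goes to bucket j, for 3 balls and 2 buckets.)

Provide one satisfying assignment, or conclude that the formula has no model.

UNSATISFIABLE

Case b_11 = True:
Unit clause (¬b_21) forces b_21 = False.
Unit clause (b_22) forces b_22 = True.
Unit clause (¬b_31) forces b_31 = False.
Unit clause (b_32) forces b_32 = True.
That conflicts with the unit clause (¬b_32).
Backtrack on b_11: now try b_11 = False.
Unit clause (b_12) forces b_12 = True.
Unit clause (¬b_22) forces b_22 = False.
Unit clause (b_21) forces b_21 = True.
Unit clause (¬b_31) forces b_31 = False.
Unit clause (b_32) forces b_32 = True.
That conflicts with the unit clause (¬b_32).
Both values of b_11 lead to a conflict.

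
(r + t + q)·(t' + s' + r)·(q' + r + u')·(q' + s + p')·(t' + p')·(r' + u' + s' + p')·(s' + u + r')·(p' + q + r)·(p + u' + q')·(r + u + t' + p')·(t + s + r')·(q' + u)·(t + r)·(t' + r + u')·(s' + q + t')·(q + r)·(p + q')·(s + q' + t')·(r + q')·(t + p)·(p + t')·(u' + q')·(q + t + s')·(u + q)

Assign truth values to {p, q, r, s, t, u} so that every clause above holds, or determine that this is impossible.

Try t = 0.
Unit clause (r) forces r = 1.
Unit clause (s) forces s = 1.
Unit clause (u) forces u = 1.
Unit clause (p') forces p = 0.
But (p) is also a unit clause — contradiction.
So t must be the other value — set t = 1.
Unit clause (p') forces p = 0.
But (p) is also a unit clause — contradiction.
Neither t = 1 nor t = 0 works.

UNSATISFIABLE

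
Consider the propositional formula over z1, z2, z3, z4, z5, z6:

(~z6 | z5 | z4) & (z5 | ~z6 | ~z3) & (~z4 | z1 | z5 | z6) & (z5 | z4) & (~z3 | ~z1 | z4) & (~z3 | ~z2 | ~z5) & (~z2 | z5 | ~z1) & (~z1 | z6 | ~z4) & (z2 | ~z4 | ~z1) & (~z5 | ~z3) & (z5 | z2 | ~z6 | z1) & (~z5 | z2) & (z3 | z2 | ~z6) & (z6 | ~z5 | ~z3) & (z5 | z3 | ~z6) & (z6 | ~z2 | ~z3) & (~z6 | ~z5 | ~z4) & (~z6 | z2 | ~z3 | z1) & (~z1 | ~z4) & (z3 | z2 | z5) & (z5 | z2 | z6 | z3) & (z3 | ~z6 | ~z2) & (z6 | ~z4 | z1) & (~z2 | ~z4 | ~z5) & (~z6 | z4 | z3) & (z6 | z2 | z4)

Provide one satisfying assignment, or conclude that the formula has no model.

z1: 1,  z2: 1,  z3: 0,  z4: 0,  z5: 1,  z6: 0

Try z5 = 1.
From the singleton clause (~z3), z3 = 0.
From the singleton clause (z2), z2 = 1.
From the singleton clause (~z6), z6 = 0.
From the singleton clause (~z4), z4 = 0.
Every clause is now satisfied; z1 is unconstrained.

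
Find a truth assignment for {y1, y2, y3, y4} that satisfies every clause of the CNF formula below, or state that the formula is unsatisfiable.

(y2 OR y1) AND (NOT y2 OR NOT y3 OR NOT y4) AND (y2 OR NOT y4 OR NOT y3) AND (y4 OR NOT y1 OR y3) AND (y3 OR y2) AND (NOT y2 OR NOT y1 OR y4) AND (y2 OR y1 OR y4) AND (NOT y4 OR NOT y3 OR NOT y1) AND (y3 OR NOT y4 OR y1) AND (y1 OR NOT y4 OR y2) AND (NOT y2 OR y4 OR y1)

y1: true; y2: true; y3: false; y4: true

Try y2 = true.
Try y3 = false.
Try y4 = true.
From the singleton clause (y1), y1 = true.
All clauses are satisfied.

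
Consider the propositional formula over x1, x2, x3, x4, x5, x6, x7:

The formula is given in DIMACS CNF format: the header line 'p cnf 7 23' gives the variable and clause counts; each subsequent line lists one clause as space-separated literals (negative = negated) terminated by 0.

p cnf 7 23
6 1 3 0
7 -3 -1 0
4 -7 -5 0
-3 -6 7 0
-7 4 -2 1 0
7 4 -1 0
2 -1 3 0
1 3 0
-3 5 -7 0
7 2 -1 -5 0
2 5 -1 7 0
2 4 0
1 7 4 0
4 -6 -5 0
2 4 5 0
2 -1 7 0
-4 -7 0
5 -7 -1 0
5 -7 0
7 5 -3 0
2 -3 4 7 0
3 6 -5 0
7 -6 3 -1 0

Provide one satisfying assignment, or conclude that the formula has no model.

x1: True,  x2: True,  x3: False,  x4: True,  x5: False,  x6: False,  x7: False

Try x1 = True.
Try x7 = False.
From the singleton clause (¬x3), x3 = False.
From the singleton clause (x4), x4 = True.
From the singleton clause (x2), x2 = True.
From the singleton clause (¬x6), x6 = False.
From the singleton clause (¬x5), x5 = False.
All clauses are satisfied.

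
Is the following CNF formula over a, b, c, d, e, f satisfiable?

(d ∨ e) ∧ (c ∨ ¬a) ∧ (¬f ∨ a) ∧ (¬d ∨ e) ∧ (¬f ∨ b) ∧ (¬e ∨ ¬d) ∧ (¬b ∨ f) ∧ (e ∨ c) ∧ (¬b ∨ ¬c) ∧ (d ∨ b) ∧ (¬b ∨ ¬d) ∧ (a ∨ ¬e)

No

Case d = True:
The clause (e) is unit, so e = True.
That conflicts with the unit clause (¬e).
Undo d and try d = False.
The clause (e) is unit, so e = True.
The clause (b) is unit, so b = True.
The clause (f) is unit, so f = True.
The clause (a) is unit, so a = True.
The clause (c) is unit, so c = True.
That conflicts with the unit clause (¬c).
Neither d = True nor d = False works.
No assignment satisfies every clause.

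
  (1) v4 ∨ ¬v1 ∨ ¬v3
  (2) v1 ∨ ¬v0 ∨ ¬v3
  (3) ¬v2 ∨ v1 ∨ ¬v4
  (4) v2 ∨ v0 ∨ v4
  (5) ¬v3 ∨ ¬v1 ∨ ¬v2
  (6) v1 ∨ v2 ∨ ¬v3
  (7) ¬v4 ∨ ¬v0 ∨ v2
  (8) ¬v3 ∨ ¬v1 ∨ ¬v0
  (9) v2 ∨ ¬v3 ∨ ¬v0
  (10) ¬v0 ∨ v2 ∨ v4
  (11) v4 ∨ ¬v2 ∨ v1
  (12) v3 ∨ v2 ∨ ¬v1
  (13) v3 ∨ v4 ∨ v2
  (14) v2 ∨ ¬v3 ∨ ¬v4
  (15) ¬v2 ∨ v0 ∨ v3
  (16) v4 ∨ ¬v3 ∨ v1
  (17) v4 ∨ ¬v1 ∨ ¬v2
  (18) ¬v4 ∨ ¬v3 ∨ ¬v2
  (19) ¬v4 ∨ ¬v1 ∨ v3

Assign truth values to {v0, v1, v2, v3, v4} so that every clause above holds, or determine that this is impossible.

v0: False,  v1: False,  v2: False,  v3: False,  v4: True

Try v4 = True.
Try v2 = False.
The clause (¬v0) is unit, so v0 = False.
The clause (¬v3) is unit, so v3 = False.
The clause (¬v1) is unit, so v1 = False.
Every clause now holds.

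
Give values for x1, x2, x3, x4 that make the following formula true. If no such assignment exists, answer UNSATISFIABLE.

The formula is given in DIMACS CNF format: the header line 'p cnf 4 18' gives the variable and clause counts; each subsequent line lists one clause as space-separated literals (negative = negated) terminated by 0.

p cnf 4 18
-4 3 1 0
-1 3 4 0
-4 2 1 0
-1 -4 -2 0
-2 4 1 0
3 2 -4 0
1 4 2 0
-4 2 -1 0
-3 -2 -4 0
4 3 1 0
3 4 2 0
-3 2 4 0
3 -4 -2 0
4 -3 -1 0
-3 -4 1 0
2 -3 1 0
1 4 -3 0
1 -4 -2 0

UNSATISFIABLE

Try x4 = False.
Try x1 = False.
Unit clause (¬x2) forces x2 = False.
Now (x2) is unsatisfied and unit — conflict.
Undo x1 and try x1 = True.
Unit clause (x3) forces x3 = True.
Now (¬x3) is unsatisfied and unit — conflict.
Neither x1 = True nor x1 = False works.
Undo x4 and try x4 = True.
Try x3 = True.
Unit clause (¬x2) forces x2 = False.
Unit clause (x1) forces x1 = True.
Now (¬x1) is unsatisfied and unit — conflict.
Undo x3 and try x3 = False.
Unit clause (x1) forces x1 = True.
Unit clause (¬x2) forces x2 = False.
Now (x2) is unsatisfied and unit — conflict.
Neither x3 = True nor x3 = False works.
Neither x4 = True nor x4 = False works.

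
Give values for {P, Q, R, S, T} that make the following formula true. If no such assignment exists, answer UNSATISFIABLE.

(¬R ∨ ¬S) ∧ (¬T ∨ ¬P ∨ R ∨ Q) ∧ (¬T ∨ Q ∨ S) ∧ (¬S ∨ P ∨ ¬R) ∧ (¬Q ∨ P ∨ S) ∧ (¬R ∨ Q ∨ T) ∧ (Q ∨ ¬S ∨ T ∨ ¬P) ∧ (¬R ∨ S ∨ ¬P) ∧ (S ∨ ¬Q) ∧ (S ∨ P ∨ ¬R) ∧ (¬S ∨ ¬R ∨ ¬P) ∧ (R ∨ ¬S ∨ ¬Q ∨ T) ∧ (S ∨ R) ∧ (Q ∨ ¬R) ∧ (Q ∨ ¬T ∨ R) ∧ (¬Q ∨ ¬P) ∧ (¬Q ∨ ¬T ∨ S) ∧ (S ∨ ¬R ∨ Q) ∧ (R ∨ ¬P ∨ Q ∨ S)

P: False, Q: True, R: False, S: True, T: True

Suppose R = False.
From the singleton clause (S), S = True.
Suppose Q = True.
From the singleton clause (T), T = True.
From the singleton clause (¬P), P = False.
Every clause now holds.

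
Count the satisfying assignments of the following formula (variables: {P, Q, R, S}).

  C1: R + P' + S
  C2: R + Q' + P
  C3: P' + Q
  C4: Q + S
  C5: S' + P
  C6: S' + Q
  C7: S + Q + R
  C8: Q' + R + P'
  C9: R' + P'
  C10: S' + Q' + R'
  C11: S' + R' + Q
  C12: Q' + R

There are 2^4 = 16 truth assignments over (P, Q, R, S).
Check each against the 12 clauses (columns in the order P, Q, R, S):
  F F F F  ✗ fails (Q + S)
  F F F T  ✗ fails (S' + P)
  F F T F  ✗ fails (Q + S)
  F F T T  ✗ fails (S' + P)
  F T F F  ✗ fails (R + Q' + P)
  F T F T  ✗ fails (R + Q' + P)
  F T T F  ✓ satisfies all
  F T T T  ✗ fails (S' + P)
  T F F F  ✗ fails (R + P' + S)
  T F F T  ✗ fails (P' + Q)
  T F T F  ✗ fails (P' + Q)
  T F T T  ✗ fails (P' + Q)
  T T F F  ✗ fails (R + P' + S)
  T T F T  ✗ fails (Q' + R + P')
  T T T F  ✗ fails (R' + P')
  T T T T  ✗ fails (R' + P')
1 of the 16 rows is a model.

1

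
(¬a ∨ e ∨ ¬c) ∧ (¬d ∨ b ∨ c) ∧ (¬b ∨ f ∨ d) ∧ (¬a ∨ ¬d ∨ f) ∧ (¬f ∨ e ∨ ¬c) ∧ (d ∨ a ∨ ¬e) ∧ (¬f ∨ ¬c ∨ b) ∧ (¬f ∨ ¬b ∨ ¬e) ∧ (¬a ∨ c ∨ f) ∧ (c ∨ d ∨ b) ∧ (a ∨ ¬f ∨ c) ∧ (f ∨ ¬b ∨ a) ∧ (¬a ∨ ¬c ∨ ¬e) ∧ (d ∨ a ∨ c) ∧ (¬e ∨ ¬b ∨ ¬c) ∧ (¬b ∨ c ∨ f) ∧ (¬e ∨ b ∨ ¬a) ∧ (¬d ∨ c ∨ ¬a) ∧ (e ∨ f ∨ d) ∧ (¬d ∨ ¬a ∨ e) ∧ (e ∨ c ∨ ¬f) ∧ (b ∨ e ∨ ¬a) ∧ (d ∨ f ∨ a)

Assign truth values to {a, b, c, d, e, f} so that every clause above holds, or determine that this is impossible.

Try a = False.
Try d = True.
Try b = False.
The clause (c) is unit, so c = True.
The clause (¬f) is unit, so f = False.
No clause remains; e is free.

a: False; b: False; c: True; d: True; e: False; f: False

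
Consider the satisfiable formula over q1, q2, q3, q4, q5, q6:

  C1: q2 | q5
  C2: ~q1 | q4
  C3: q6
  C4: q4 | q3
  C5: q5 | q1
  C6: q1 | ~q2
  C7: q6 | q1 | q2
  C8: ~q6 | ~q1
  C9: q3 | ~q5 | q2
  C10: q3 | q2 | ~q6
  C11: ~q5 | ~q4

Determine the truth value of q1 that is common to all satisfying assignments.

False

Suppose q1 = 1.
From the singleton clause (q4), q4 = 1.
From the singleton clause (q6), q6 = 1.
That conflicts with the unit clause (~q6).
So every satisfying assignment has q1 = False.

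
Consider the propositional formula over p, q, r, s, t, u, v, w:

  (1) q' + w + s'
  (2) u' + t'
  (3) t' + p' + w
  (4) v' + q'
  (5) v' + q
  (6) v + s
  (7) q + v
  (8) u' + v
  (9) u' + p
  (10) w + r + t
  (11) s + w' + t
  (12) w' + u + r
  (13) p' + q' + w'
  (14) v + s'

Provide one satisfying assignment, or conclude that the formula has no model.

UNSATISFIABLE

Suppose u = 0.
Suppose v = 0.
From the singleton clause (s), s = 1.
But (s') is also a unit clause — contradiction.
Backtrack on v: now try v = 1.
From the singleton clause (q'), q = 0.
But (q) is also a unit clause — contradiction.
Neither v = 1 nor v = 0 works.
Backtrack on u: now try u = 1.
From the singleton clause (t'), t = 0.
From the singleton clause (v), v = 1.
From the singleton clause (q'), q = 0.
But (q) is also a unit clause — contradiction.
Neither u = 1 nor u = 0 works.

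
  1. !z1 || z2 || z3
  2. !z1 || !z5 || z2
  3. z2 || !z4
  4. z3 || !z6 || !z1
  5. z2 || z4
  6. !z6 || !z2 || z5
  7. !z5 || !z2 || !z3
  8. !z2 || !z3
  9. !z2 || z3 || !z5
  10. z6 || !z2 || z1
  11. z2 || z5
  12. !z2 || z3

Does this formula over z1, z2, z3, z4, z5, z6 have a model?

Try z2 = true.
(!z3) alone gives z3 = false.
That conflicts with the unit clause (z3).
So z2 must be the other value — set z2 = false.
(!z4) alone gives z4 = false.
That conflicts with the unit clause (z4).
Either choice for z2 ends in contradiction.
No assignment satisfies every clause.

Unsatisfiable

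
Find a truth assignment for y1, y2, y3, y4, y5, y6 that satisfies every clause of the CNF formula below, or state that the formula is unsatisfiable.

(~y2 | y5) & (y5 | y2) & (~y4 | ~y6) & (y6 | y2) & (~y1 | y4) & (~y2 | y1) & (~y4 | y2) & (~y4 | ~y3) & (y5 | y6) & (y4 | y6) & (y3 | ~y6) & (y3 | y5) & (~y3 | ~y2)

Case y2 = 0:
From the singleton clause (y5), y5 = 1.
From the singleton clause (y6), y6 = 1.
From the singleton clause (~y4), y4 = 0.
From the singleton clause (~y1), y1 = 0.
From the singleton clause (y3), y3 = 1.
Every clause now holds.

y1=0; y2=0; y3=1; y4=0; y5=1; y6=1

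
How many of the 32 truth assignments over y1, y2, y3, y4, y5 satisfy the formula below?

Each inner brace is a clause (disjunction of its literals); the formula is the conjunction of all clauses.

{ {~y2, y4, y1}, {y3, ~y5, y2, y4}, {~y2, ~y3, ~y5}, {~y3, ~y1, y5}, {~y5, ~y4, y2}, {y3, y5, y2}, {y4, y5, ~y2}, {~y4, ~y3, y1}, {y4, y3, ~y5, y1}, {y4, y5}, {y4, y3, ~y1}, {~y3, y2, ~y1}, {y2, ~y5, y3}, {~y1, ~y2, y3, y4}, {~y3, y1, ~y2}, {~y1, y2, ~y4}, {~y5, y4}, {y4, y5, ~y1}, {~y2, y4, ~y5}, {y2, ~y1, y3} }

There are 2^5 = 32 truth assignments over (y1, y2, y3, y4, y5).
Split on y1. With y1 = 1, the clauses containing y1 are satisfied and ~y1 drops from the rest; 2 of the 2^4 = 16 assignments to the other variables satisfy what remains.
With y1 = 0, by the same count on the reduced clause set, 2 assignments work.
Total: 2 + 2 = 4.

4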